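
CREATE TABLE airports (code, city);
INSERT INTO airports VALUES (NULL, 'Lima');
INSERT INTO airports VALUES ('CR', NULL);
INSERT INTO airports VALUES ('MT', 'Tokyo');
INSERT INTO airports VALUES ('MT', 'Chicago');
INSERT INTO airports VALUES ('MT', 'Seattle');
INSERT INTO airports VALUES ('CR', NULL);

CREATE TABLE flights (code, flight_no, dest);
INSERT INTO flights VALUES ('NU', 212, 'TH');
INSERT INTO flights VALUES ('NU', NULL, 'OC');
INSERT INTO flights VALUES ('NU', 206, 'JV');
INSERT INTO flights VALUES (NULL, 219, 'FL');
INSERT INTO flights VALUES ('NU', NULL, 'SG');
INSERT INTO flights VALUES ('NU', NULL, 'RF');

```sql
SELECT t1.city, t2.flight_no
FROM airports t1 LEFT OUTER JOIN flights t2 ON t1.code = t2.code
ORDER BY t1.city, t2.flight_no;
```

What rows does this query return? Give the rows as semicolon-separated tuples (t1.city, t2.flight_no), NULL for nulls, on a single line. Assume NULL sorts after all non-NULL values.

(Chicago, NULL); (Lima, NULL); (Seattle, NULL); (Tokyo, NULL); (NULL, NULL); (NULL, NULL)

LEFT JOIN keeps every row from `airports`; unmatched rows get NULL for `flights`'s columns.
Matching on t1.code = t2.code. A NULL in a compared column never satisfies the condition.
- t1 (code=NULL) has no partner → padded with NULL.
- t1 (code=CR) has no partner → padded with NULL.
- t1 (code=MT) has no partner → padded with NULL.
- t1 (code=MT) has no partner → padded with NULL.
- t1 (code=MT) has no partner → padded with NULL.
- t1 (code=CR) has no partner → padded with NULL.
After projecting and ordering:
t1.city | t2.flight_no
Chicago | NULL
Lima | NULL
Seattle | NULL
Tokyo | NULL
NULL | NULL
NULL | NULL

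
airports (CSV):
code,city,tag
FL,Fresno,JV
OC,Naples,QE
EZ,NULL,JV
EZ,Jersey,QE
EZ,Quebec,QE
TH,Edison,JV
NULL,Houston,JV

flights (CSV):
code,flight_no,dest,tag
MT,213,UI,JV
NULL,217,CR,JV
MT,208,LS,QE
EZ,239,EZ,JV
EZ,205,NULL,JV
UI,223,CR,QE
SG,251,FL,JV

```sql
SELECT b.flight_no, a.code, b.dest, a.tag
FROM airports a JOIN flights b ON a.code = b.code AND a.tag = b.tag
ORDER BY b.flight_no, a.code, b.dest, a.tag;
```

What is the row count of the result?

2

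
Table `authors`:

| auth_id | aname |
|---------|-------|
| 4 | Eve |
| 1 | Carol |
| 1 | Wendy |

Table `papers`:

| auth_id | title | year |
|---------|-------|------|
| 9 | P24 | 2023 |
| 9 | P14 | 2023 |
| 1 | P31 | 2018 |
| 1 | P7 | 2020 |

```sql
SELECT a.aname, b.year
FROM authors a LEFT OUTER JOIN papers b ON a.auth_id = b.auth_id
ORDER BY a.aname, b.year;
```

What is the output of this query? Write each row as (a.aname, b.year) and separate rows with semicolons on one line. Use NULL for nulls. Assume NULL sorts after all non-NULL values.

(Carol, 2018); (Carol, 2020); (Eve, NULL); (Wendy, 2018); (Wendy, 2020)

LEFT JOIN keeps every row from `authors`; unmatched rows get NULL for `papers`'s columns.
Matching on a.auth_id = b.auth_id.
- a[0] auth_id=4 → no match; kept with NULLs on the b side.
- a[1] auth_id=1 → 2 match(es) in b → 2 row(s).
- a[2] auth_id=1 → 2 match(es) in b → 2 row(s).
After projecting and ordering:
a.aname | b.year
Carol | 2018
Carol | 2020
Eve | NULL
Wendy | 2018
Wendy | 2020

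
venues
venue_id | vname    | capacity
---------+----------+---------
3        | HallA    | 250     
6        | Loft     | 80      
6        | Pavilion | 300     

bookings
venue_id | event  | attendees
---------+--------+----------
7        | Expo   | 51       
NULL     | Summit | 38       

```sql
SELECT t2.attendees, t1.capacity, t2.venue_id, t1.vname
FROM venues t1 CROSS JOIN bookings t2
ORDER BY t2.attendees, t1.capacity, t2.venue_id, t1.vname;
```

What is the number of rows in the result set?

CROSS JOIN pairs every row of `venues` with every row of `bookings`: 3 × 2 = 6 rows.

6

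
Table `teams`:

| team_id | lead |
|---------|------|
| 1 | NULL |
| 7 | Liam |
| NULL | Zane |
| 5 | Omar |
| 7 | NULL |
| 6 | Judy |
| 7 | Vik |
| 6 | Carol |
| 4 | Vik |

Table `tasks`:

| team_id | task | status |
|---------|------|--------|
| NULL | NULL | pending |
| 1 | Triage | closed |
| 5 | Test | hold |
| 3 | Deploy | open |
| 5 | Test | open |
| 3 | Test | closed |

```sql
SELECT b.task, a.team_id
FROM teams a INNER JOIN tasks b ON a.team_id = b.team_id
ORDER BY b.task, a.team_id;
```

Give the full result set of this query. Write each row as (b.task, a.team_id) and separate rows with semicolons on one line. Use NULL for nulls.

(Test, 5); (Test, 5); (Triage, 1)

INNER JOIN keeps only pairs where the ON condition holds.
Matching on a.team_id = b.team_id. A NULL in a compared column never satisfies the condition.
Matched pairs: 3.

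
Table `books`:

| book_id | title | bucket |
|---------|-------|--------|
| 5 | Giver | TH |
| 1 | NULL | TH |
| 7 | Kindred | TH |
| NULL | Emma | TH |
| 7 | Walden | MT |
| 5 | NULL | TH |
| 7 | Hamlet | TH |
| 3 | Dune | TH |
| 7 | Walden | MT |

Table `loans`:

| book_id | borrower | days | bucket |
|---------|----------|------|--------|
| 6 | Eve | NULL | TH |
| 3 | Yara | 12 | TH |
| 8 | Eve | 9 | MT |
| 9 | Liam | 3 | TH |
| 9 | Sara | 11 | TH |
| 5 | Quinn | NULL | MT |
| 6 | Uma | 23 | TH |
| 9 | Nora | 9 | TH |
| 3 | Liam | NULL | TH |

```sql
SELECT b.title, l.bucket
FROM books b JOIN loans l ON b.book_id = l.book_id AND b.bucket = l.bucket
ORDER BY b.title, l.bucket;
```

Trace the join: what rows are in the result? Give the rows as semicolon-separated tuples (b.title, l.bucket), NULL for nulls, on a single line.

INNER JOIN keeps only pairs where the ON condition holds.
Matching on b.book_id = l.book_id AND b.bucket = l.bucket. A NULL in a compared column never satisfies the condition.
Matched pairs: 2.

(Dune, TH); (Dune, TH)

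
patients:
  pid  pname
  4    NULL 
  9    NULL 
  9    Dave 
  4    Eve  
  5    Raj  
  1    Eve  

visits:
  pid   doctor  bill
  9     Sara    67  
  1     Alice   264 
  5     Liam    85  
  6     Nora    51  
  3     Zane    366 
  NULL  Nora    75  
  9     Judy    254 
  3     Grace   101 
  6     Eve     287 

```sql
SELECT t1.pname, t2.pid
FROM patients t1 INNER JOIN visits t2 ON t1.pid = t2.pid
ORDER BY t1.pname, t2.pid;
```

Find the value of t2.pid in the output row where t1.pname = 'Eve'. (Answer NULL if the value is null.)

INNER JOIN keeps only pairs where the ON condition holds.
Matching on t1.pid = t2.pid. A NULL in a compared column never satisfies the condition.
- pid=4: no matching t2 row, dropped.
- pid=9: 2 matching t2 row(s), so 2 row(s) emitted.
- pid=9: 2 matching t2 row(s), so 2 row(s) emitted.
- pid=4: no matching t2 row, dropped.
- pid=5: 1 matching t2 row(s), so 1 row(s) emitted.
- pid=1: 1 matching t2 row(s), so 1 row(s) emitted.

1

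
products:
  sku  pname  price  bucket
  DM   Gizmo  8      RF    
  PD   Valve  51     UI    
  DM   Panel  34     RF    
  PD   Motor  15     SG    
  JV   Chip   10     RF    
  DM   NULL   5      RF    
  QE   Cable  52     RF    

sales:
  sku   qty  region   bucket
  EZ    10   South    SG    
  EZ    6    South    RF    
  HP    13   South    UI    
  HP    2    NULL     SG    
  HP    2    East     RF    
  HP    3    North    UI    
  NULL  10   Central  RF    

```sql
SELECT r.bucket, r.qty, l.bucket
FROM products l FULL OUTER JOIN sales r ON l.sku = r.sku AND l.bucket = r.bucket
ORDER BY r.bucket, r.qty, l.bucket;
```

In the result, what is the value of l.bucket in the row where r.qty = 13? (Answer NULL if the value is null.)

FULL OUTER JOIN keeps every row from both sides; unmatched rows get NULL for the other side's columns.
Matching on l.sku = r.sku AND l.bucket = r.bucket. A NULL in a compared column never satisfies the condition.
- l row (sku=DM, bucket=RF): no match → kept, r columns NULL.
- l row (sku=PD, bucket=UI): no match → kept, r columns NULL.
- l row (sku=DM, bucket=RF): no match → kept, r columns NULL.
- l row (sku=PD, bucket=SG): no match → kept, r columns NULL.
- l row (sku=JV, bucket=RF): no match → kept, r columns NULL.
- l row (sku=DM, bucket=RF): no match → kept, r columns NULL.
- l row (sku=QE, bucket=RF): no match → kept, r columns NULL.
- 7 r row(s) had no l match → kept, l columns NULL.

NULL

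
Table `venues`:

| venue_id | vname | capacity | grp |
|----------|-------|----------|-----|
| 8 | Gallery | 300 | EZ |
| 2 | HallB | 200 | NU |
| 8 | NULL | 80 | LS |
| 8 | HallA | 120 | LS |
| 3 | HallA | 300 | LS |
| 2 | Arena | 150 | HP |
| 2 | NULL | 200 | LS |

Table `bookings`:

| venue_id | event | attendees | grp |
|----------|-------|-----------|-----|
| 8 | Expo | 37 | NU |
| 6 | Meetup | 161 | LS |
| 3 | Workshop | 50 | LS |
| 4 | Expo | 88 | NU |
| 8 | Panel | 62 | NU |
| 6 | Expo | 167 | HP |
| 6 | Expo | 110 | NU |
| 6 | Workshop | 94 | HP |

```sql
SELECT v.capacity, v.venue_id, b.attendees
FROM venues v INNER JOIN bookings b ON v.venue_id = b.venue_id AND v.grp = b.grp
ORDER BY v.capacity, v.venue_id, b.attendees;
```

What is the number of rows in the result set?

INNER JOIN keeps only pairs where the ON condition holds.
Matching on v.venue_id = b.venue_id AND v.grp = b.grp.
- venue_id=8, grp=EZ: no matching b row, dropped.
- venue_id=2, grp=NU: no matching b row, dropped.
- venue_id=8, grp=LS: no matching b row, dropped.
- venue_id=8, grp=LS: no matching b row, dropped.
- venue_id=3, grp=LS: 1 matching b row(s), so 1 row(s) emitted.
- venue_id=2, grp=HP: no matching b row, dropped.
- venue_id=2, grp=LS: no matching b row, dropped.
Total: 1 rows.

1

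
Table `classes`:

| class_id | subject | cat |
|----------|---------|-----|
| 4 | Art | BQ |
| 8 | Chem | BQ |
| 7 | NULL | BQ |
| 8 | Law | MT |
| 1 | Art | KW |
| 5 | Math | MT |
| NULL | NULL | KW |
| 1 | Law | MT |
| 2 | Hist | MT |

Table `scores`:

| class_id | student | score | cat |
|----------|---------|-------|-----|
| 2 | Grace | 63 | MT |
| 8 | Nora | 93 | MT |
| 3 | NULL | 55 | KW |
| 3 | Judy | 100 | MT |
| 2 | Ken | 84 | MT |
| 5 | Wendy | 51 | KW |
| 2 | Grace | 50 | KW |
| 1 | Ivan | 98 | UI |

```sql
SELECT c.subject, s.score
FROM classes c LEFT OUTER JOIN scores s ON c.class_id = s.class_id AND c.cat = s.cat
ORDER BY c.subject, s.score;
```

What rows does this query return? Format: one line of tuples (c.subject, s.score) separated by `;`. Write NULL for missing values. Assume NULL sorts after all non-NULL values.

LEFT JOIN keeps every row from `classes`; unmatched rows get NULL for `scores`'s columns.
Matching on c.class_id = s.class_id AND c.cat = s.cat. A NULL in a compared column never satisfies the condition.
- c row (class_id=4, cat=BQ): no match → kept, s columns NULL.
- c row (class_id=8, cat=BQ): no match → kept, s columns NULL.
- c row (class_id=7, cat=BQ): no match → kept, s columns NULL.
- c row (class_id=8, cat=MT): matches 1 s row(s) → 1 output row(s).
- c row (class_id=1, cat=KW): no match → kept, s columns NULL.
- c row (class_id=5, cat=MT): no match → kept, s columns NULL.
- c row (class_id=NULL, cat=KW): no match → kept, s columns NULL.
- c row (class_id=1, cat=MT): no match → kept, s columns NULL.
- c row (class_id=2, cat=MT): matches 2 s row(s) → 2 output row(s).
After projecting and ordering:
c.subject | s.score
Art | NULL
Art | NULL
Chem | NULL
Hist | 63
Hist | 84
Law | 93
Law | NULL
Math | NULL
NULL | NULL
NULL | NULL

(Art, NULL); (Art, NULL); (Chem, NULL); (Hist, 63); (Hist, 84); (Law, 93); (Law, NULL); (Math, NULL); (NULL, NULL); (NULL, NULL)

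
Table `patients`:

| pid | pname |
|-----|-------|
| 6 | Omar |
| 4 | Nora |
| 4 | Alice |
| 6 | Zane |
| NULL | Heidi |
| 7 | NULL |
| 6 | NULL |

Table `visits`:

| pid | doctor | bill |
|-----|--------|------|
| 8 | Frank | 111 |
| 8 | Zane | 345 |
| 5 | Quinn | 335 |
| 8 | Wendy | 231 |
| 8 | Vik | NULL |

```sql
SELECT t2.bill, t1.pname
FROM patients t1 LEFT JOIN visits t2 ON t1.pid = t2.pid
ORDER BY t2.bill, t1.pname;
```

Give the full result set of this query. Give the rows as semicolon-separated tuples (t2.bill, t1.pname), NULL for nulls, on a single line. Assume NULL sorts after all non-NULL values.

(NULL, Alice); (NULL, Heidi); (NULL, Nora); (NULL, Omar); (NULL, Zane); (NULL, NULL); (NULL, NULL)

LEFT JOIN keeps every row from `patients`; unmatched rows get NULL for `visits`'s columns.
Matching on t1.pid = t2.pid. A NULL in a compared column never satisfies the condition.
Matched pairs: 0; unmatched t1 rows kept: 7.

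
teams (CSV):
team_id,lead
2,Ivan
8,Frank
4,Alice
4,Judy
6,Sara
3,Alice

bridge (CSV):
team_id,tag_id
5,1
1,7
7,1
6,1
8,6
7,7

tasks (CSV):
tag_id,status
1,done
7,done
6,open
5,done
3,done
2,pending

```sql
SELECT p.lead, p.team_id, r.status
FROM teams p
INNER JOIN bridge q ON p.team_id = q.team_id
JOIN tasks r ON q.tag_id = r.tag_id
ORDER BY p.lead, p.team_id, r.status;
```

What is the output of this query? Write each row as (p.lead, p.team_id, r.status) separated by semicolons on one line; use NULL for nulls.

(Frank, 8, open); (Sara, 6, done)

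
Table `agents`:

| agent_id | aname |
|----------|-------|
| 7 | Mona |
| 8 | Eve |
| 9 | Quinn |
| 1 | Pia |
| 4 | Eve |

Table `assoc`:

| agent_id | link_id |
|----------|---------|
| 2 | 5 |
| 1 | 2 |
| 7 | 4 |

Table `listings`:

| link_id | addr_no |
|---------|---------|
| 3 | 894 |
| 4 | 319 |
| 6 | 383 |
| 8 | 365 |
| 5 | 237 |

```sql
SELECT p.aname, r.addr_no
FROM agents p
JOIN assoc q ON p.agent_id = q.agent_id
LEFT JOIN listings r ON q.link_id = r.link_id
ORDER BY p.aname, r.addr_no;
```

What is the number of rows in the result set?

Joins associate left-to-right: agents INNER JOIN assoc on agent_id gives 2 intermediate row(s).
Then LEFT JOIN `listings r` on link_id: each of those 2 rows is kept; rows whose q.link_id has no match in r get NULL for r's columns.
Result: 2 row(s).

2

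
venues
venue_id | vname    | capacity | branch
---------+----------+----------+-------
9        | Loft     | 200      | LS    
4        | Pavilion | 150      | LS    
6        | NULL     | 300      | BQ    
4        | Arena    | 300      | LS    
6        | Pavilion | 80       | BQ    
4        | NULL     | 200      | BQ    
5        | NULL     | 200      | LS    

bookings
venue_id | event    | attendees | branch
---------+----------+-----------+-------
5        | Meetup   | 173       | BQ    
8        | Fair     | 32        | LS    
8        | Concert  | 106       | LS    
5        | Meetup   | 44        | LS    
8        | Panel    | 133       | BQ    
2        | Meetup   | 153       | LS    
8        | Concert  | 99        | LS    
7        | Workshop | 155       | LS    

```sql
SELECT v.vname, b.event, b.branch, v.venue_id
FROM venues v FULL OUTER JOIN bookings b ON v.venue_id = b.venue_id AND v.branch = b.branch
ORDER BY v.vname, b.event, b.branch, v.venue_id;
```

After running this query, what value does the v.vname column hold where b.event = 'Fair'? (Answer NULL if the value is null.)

NULL

FULL OUTER JOIN keeps every row from both sides; unmatched rows get NULL for the other side's columns.
Matching on v.venue_id = b.venue_id AND v.branch = b.branch.
- v[0] venue_id=9, branch=LS → no match; kept with NULLs on the b side.
- v[1] venue_id=4, branch=LS → no match; kept with NULLs on the b side.
- v[2] venue_id=6, branch=BQ → no match; kept with NULLs on the b side.
- v[3] venue_id=4, branch=LS → no match; kept with NULLs on the b side.
- v[4] venue_id=6, branch=BQ → no match; kept with NULLs on the b side.
- v[5] venue_id=4, branch=BQ → no match; kept with NULLs on the b side.
- v[6] venue_id=5, branch=LS → 1 match(es) in b → 1 row(s).
- 7 b row(s) had no v match → kept, v columns NULL.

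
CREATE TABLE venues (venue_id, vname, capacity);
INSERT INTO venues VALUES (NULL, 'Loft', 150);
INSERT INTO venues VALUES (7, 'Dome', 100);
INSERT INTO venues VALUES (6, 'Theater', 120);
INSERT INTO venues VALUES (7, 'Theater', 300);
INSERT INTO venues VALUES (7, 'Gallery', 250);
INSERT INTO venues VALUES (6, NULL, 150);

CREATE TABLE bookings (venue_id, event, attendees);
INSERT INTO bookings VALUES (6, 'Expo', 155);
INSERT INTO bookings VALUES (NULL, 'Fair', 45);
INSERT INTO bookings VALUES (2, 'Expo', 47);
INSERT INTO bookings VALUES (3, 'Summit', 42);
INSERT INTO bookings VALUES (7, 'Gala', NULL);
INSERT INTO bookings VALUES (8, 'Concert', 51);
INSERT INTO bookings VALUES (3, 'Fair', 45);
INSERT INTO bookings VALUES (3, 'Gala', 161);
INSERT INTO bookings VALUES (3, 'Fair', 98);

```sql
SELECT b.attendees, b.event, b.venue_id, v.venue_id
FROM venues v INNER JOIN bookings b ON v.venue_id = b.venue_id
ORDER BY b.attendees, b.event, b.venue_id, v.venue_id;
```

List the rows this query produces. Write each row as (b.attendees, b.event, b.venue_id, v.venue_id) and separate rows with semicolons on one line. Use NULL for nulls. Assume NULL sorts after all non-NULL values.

(155, Expo, 6, 6); (155, Expo, 6, 6); (NULL, Gala, 7, 7); (NULL, Gala, 7, 7); (NULL, Gala, 7, 7)

INNER JOIN keeps only pairs where the ON condition holds.
Matching on v.venue_id = b.venue_id. A NULL in a compared column never satisfies the condition.
- v (venue_id=NULL) has no partner → excluded.
- v (venue_id=7) pairs with 1 row(s) of b.
- v (venue_id=6) pairs with 1 row(s) of b.
- v (venue_id=7) pairs with 1 row(s) of b.
- v (venue_id=7) pairs with 1 row(s) of b.
- v (venue_id=6) pairs with 1 row(s) of b.
After projecting and ordering:
b.attendees | b.event | b.venue_id | v.venue_id
155 | Expo | 6 | 6
155 | Expo | 6 | 6
NULL | Gala | 7 | 7
NULL | Gala | 7 | 7
NULL | Gala | 7 | 7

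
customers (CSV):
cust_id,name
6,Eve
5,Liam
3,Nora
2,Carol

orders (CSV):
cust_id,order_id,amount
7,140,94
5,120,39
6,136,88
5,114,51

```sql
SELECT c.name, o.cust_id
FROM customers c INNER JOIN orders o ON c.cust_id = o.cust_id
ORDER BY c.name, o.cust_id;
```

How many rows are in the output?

INNER JOIN keeps only pairs where the ON condition holds.
Matching on c.cust_id = o.cust_id.
Matched pairs: 3.
Total: 3 rows.

3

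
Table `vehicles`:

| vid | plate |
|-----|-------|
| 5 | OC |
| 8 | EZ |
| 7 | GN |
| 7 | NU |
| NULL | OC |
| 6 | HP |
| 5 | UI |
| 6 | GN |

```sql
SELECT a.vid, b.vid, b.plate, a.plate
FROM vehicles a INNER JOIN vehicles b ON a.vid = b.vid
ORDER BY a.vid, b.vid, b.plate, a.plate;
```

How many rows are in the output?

INNER JOIN keeps only pairs where the ON condition holds.
Matching on a.vid = b.vid. A NULL in a compared column never satisfies the condition.
Matched pairs: 13.
Total: 13 rows.

13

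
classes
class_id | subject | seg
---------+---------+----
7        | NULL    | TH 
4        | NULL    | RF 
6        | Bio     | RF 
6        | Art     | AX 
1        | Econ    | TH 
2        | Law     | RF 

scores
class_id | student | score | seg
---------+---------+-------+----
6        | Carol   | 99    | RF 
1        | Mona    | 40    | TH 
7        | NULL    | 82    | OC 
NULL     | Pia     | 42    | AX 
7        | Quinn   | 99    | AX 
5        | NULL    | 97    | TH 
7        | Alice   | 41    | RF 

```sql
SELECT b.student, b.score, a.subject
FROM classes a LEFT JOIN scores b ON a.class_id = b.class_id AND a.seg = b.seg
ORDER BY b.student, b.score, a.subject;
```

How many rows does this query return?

LEFT JOIN keeps every row from `classes`; unmatched rows get NULL for `scores`'s columns.
Matching on a.class_id = b.class_id AND a.seg = b.seg. A NULL in a compared column never satisfies the condition.
- a[0] class_id=7, seg=TH → no match; kept with NULLs on the b side.
- a[1] class_id=4, seg=RF → no match; kept with NULLs on the b side.
- a[2] class_id=6, seg=RF → 1 match(es) in b → 1 row(s).
- a[3] class_id=6, seg=AX → no match; kept with NULLs on the b side.
- a[4] class_id=1, seg=TH → 1 match(es) in b → 1 row(s).
- a[5] class_id=2, seg=RF → no match; kept with NULLs on the b side.
Total: 2 matched + 4 padded = 6 rows.

6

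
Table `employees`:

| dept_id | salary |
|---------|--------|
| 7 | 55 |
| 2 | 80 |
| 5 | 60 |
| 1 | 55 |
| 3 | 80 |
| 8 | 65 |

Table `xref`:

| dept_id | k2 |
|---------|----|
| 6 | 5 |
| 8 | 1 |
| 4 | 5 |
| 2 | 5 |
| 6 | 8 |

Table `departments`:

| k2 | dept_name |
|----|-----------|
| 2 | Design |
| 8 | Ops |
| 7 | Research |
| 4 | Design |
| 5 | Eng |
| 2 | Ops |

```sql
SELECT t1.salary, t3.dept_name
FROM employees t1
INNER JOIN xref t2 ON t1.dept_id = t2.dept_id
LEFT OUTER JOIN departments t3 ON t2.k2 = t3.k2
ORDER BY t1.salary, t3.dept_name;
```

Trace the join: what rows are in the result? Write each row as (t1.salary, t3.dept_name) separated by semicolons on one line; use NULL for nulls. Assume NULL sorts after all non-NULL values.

(65, NULL); (80, Eng)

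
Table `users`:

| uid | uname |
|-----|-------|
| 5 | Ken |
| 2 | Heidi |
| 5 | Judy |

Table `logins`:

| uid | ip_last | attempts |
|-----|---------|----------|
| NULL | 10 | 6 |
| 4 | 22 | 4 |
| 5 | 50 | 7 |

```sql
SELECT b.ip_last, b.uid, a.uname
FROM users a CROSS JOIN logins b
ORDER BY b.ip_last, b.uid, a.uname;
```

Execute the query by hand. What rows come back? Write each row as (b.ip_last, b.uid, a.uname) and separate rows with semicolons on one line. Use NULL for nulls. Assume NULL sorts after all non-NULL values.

CROSS JOIN pairs every row of `users` with every row of `logins`: 3 × 3 = 9 rows.
After projecting and ordering:
b.ip_last | b.uid | a.uname
10 | NULL | Heidi
10 | NULL | Judy
10 | NULL | Ken
22 | 4 | Heidi
22 | 4 | Judy
22 | 4 | Ken
50 | 5 | Heidi
50 | 5 | Judy
50 | 5 | Ken

(10, NULL, Heidi); (10, NULL, Judy); (10, NULL, Ken); (22, 4, Heidi); (22, 4, Judy); (22, 4, Ken); (50, 5, Heidi); (50, 5, Judy); (50, 5, Ken)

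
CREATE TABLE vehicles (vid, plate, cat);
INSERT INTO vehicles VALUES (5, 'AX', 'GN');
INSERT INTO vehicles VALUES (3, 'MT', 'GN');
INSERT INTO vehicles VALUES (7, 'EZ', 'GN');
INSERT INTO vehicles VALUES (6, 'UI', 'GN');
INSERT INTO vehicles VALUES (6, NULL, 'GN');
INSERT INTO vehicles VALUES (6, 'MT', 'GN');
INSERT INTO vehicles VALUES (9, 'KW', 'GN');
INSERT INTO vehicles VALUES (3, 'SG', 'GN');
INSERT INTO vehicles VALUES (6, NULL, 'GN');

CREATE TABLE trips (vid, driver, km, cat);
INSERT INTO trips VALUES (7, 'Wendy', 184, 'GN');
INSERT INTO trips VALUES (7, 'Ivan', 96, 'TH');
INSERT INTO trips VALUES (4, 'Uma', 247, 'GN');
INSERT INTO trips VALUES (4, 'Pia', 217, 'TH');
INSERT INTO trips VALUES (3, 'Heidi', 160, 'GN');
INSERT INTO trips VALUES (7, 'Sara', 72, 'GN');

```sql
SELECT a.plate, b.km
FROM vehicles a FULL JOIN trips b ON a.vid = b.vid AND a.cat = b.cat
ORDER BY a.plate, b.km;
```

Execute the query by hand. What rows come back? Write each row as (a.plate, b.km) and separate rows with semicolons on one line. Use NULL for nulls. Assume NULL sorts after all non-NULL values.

(AX, NULL); (EZ, 72); (EZ, 184); (KW, NULL); (MT, 160); (MT, NULL); (SG, 160); (UI, NULL); (NULL, 96); (NULL, 217); (NULL, 247); (NULL, NULL); (NULL, NULL)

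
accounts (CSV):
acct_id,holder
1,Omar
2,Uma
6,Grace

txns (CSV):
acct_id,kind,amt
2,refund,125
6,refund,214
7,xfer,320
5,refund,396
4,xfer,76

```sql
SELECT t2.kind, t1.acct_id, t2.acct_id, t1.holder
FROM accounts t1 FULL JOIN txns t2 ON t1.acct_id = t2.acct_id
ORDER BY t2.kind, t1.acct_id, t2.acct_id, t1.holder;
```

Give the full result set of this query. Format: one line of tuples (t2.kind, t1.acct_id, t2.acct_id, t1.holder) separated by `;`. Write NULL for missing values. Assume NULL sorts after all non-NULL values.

(refund, 2, 2, Uma); (refund, 6, 6, Grace); (refund, NULL, 5, NULL); (xfer, NULL, 4, NULL); (xfer, NULL, 7, NULL); (NULL, 1, NULL, Omar)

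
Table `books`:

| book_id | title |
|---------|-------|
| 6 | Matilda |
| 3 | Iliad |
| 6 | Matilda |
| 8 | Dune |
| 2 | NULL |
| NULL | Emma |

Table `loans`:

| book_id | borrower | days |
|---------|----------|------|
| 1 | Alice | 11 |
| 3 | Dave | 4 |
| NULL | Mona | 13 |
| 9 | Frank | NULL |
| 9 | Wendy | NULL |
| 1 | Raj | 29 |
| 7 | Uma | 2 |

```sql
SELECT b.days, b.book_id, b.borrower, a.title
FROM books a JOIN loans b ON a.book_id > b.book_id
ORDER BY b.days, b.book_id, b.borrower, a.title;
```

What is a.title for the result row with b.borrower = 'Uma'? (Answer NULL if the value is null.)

INNER JOIN keeps only pairs where the ON condition holds.
Matching on a.book_id > b.book_id. A NULL in a compared column never satisfies the condition.
Matched pairs: 14.

Dune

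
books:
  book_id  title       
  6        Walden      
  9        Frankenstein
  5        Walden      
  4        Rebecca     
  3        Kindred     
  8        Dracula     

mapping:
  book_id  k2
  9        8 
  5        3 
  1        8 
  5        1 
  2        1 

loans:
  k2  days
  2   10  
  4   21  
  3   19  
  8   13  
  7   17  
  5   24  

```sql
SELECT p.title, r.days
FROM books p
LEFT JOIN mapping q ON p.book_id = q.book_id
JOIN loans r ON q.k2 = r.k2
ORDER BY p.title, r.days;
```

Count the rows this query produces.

Step 1 — p LEFT JOIN q on book_id → 7 row(s).
Then INNER JOIN `loans r` on k2: keep only rows whose q.k2 appears in r.
Result: 2 row(s).

2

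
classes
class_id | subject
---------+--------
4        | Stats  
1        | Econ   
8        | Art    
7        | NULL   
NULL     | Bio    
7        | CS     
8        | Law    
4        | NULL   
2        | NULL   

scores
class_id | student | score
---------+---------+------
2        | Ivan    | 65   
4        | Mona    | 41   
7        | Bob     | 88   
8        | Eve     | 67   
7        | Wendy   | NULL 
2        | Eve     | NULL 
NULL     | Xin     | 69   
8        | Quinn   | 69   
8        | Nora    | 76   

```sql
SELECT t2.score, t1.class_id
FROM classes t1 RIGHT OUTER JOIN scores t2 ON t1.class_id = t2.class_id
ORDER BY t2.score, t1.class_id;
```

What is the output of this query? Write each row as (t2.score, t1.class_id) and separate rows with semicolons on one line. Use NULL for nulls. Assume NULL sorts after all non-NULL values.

RIGHT JOIN keeps every row from `scores`; unmatched rows get NULL for `classes`'s columns.
Matching on t1.class_id = t2.class_id. A NULL in a compared column never satisfies the condition.
- t1 (class_id=4) pairs with 1 row(s) of t2.
- t1 (class_id=1) has no partner in t2.
- t1 (class_id=8) pairs with 3 row(s) of t2.
- t1 (class_id=7) pairs with 2 row(s) of t2.
- t1 (class_id=NULL) has no partner in t2.
- t1 (class_id=7) pairs with 2 row(s) of t2.
- t1 (class_id=8) pairs with 3 row(s) of t2.
- t1 (class_id=4) pairs with 1 row(s) of t2.
- t1 (class_id=2) pairs with 2 row(s) of t2.
- 1 t2 row(s) had no t1 match → kept, t1 columns NULL.

(41, 4); (41, 4); (65, 2); (67, 8); (67, 8); (69, 8); (69, 8); (69, NULL); (76, 8); (76, 8); (88, 7); (88, 7); (NULL, 2); (NULL, 7); (NULL, 7)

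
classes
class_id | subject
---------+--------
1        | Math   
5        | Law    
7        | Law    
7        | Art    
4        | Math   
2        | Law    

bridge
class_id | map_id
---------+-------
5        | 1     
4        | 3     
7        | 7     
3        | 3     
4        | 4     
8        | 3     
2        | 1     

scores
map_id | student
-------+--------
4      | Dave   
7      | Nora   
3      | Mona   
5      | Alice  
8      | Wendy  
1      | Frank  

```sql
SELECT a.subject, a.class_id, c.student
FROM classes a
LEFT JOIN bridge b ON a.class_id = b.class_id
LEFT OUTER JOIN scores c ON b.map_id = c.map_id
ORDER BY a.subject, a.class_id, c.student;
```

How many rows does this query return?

7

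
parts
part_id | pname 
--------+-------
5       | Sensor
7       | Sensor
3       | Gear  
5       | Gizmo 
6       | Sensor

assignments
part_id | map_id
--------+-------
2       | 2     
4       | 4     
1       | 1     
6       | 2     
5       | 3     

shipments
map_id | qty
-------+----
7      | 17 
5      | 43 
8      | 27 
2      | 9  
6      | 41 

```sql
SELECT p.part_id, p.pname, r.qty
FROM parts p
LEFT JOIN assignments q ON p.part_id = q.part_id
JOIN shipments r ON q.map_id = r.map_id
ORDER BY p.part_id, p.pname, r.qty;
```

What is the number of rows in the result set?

Evaluate left to right. First `parts p LEFT JOIN assignments q` on part_id: 5 row(s).
Then INNER JOIN `shipments r` on map_id: keep only rows whose q.map_id appears in r.
Result: 1 row(s).

1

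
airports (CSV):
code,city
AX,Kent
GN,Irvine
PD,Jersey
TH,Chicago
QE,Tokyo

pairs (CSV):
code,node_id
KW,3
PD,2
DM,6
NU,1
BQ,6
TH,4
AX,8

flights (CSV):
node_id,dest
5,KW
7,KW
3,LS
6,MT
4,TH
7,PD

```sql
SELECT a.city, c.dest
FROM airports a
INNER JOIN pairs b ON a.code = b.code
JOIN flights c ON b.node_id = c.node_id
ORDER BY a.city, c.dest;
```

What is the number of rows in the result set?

1

Step 1 — a INNER JOIN b on code → 3 row(s).
Then INNER JOIN `flights c` on node_id: keep only rows whose b.node_id appears in c.
Result: 1 row(s).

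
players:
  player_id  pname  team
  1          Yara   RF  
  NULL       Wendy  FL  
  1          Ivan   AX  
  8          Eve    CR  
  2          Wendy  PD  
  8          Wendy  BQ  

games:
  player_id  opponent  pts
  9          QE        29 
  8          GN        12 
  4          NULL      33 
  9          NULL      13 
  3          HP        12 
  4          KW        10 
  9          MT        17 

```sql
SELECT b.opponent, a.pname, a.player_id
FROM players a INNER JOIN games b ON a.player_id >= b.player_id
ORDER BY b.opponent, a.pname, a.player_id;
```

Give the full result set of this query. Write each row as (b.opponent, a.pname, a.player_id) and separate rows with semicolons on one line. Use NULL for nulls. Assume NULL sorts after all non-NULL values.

INNER JOIN keeps only pairs where the ON condition holds.
Matching on a.player_id >= b.player_id. A NULL in a compared column never satisfies the condition.
- a (player_id=1) has no partner → excluded.
- a (player_id=NULL) has no partner → excluded.
- a (player_id=1) has no partner → excluded.
- a (player_id=8) pairs with 4 row(s) of b.
- a (player_id=2) has no partner → excluded.
- a (player_id=8) pairs with 4 row(s) of b.
After projecting and ordering:
b.opponent | a.pname | a.player_id
GN | Eve | 8
GN | Wendy | 8
HP | Eve | 8
HP | Wendy | 8
KW | Eve | 8
KW | Wendy | 8
NULL | Eve | 8
NULL | Wendy | 8

(GN, Eve, 8); (GN, Wendy, 8); (HP, Eve, 8); (HP, Wendy, 8); (KW, Eve, 8); (KW, Wendy, 8); (NULL, Eve, 8); (NULL, Wendy, 8)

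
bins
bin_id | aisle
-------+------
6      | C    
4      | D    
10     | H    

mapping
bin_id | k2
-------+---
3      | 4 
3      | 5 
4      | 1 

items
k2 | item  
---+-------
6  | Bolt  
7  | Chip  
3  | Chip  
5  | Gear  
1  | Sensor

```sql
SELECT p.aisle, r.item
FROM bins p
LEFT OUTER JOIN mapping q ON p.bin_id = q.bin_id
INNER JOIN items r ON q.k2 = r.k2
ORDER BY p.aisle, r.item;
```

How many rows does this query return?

1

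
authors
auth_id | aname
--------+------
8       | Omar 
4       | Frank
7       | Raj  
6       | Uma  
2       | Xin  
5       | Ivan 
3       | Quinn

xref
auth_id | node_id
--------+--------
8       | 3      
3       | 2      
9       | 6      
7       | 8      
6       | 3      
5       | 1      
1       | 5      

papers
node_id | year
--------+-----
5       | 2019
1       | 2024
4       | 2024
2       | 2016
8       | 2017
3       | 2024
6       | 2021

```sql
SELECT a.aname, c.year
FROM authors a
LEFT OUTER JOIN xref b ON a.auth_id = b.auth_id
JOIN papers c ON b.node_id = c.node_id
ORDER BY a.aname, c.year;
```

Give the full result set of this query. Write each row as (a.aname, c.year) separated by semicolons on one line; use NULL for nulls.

(Ivan, 2024); (Omar, 2024); (Quinn, 2016); (Raj, 2017); (Uma, 2024)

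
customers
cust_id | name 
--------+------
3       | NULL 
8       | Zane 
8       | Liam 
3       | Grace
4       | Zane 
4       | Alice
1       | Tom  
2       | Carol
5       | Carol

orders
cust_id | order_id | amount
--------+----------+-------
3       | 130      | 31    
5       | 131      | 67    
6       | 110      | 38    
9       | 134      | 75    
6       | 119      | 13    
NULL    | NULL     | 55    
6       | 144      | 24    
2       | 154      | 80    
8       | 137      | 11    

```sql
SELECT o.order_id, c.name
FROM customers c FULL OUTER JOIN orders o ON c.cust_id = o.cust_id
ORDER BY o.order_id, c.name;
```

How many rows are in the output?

14

FULL OUTER JOIN keeps every row from both sides; unmatched rows get NULL for the other side's columns.
Matching on c.cust_id = o.cust_id. A NULL in a compared column never satisfies the condition.
- c[0] cust_id=3 → 1 match(es) in o → 1 row(s).
- c[1] cust_id=8 → 1 match(es) in o → 1 row(s).
- c[2] cust_id=8 → 1 match(es) in o → 1 row(s).
- c[3] cust_id=3 → 1 match(es) in o → 1 row(s).
- c[4] cust_id=4 → no match; kept with NULLs on the o side.
- c[5] cust_id=4 → no match; kept with NULLs on the o side.
- c[6] cust_id=1 → no match; kept with NULLs on the o side.
- c[7] cust_id=2 → 1 match(es) in o → 1 row(s).
- c[8] cust_id=5 → 1 match(es) in o → 1 row(s).
- 5 row(s) from o found no c partner → padded with NULL.
Total: 6 matched + 8 padded = 14 rows.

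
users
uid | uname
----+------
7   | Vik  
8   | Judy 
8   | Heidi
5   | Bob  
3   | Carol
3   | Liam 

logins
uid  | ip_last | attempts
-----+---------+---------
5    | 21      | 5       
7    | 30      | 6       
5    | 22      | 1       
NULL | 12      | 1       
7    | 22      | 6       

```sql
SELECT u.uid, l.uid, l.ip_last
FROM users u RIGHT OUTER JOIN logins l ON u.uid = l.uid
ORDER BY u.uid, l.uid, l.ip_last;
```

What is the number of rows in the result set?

RIGHT JOIN keeps every row from `logins`; unmatched rows get NULL for `users`'s columns.
Matching on u.uid = l.uid. A NULL in a compared column never satisfies the condition.
- u (uid=7) pairs with 2 row(s) of l.
- u (uid=8) has no partner in l.
- u (uid=8) has no partner in l.
- u (uid=5) pairs with 2 row(s) of l.
- u (uid=3) has no partner in l.
- u (uid=3) has no partner in l.
- 1 row(s) from l found no u partner → padded with NULL.
Total: 4 matched + 1 padded = 5 rows.

5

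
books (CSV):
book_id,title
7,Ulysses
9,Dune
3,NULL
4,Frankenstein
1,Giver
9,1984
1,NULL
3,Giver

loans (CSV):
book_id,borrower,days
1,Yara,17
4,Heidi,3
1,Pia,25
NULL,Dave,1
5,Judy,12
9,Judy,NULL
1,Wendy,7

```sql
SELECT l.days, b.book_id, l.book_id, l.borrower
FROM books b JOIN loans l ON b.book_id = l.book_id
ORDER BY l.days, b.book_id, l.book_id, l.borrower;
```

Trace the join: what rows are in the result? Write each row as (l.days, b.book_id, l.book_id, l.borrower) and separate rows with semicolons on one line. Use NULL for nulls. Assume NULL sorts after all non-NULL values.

(3, 4, 4, Heidi); (7, 1, 1, Wendy); (7, 1, 1, Wendy); (17, 1, 1, Yara); (17, 1, 1, Yara); (25, 1, 1, Pia); (25, 1, 1, Pia); (NULL, 9, 9, Judy); (NULL, 9, 9, Judy)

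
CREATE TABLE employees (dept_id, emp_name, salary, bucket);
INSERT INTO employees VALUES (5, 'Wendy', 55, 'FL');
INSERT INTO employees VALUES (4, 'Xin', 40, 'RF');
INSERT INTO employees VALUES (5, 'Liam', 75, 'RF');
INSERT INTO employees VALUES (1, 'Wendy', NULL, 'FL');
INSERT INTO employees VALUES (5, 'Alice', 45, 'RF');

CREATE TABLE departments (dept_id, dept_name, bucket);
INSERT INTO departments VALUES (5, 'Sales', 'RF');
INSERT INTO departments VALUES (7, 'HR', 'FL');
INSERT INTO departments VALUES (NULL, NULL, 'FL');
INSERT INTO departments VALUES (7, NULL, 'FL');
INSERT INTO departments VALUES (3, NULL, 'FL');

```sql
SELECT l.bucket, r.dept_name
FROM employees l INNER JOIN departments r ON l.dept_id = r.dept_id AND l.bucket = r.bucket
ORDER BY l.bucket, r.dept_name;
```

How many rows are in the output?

2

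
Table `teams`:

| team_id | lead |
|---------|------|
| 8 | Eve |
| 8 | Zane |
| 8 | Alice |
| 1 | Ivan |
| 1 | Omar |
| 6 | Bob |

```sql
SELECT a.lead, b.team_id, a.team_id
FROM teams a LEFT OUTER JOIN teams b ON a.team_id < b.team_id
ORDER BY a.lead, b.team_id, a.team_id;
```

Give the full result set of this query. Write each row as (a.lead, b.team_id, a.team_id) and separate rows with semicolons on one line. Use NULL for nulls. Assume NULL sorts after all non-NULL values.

(Alice, NULL, 8); (Bob, 8, 6); (Bob, 8, 6); (Bob, 8, 6); (Eve, NULL, 8); (Ivan, 6, 1); (Ivan, 8, 1); (Ivan, 8, 1); (Ivan, 8, 1); (Omar, 6, 1); (Omar, 8, 1); (Omar, 8, 1); (Omar, 8, 1); (Zane, NULL, 8)

LEFT JOIN keeps every row from `teams a`; unmatched rows get NULL for `teams b`'s columns.
Matching on a.team_id < b.team_id.
- a[0] team_id=8 → no match; kept with NULLs on the b side.
- a[1] team_id=8 → no match; kept with NULLs on the b side.
- a[2] team_id=8 → no match; kept with NULLs on the b side.
- a[3] team_id=1 → 4 match(es) in b → 4 row(s).
- a[4] team_id=1 → 4 match(es) in b → 4 row(s).
- a[5] team_id=6 → 3 match(es) in b → 3 row(s).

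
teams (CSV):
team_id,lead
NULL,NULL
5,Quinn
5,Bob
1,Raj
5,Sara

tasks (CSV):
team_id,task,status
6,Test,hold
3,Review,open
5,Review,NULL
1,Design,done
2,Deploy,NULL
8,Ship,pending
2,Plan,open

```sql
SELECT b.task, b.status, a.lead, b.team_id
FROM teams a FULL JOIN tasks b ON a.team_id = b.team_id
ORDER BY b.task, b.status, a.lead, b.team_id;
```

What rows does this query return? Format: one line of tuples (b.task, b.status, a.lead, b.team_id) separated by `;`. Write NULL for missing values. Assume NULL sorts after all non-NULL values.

FULL OUTER JOIN keeps every row from both sides; unmatched rows get NULL for the other side's columns.
Matching on a.team_id = b.team_id. A NULL in a compared column never satisfies the condition.
- team_id=NULL: no b row matches, row kept with b columns NULL.
- team_id=5: 1 matching b row(s), so 1 row(s) emitted.
- team_id=5: 1 matching b row(s), so 1 row(s) emitted.
- team_id=1: 1 matching b row(s), so 1 row(s) emitted.
- team_id=5: 1 matching b row(s), so 1 row(s) emitted.
- 5 row(s) from b found no a partner → padded with NULL.
After projecting and ordering:
b.task | b.status | a.lead | b.team_id
Deploy | NULL | NULL | 2
Design | done | Raj | 1
Plan | open | NULL | 2
Review | open | NULL | 3
Review | NULL | Bob | 5
Review | NULL | Quinn | 5
Review | NULL | Sara | 5
Ship | pending | NULL | 8
Test | hold | NULL | 6
NULL | NULL | NULL | NULL

(Deploy, NULL, NULL, 2); (Design, done, Raj, 1); (Plan, open, NULL, 2); (Review, open, NULL, 3); (Review, NULL, Bob, 5); (Review, NULL, Quinn, 5); (Review, NULL, Sara, 5); (Ship, pending, NULL, 8); (Test, hold, NULL, 6); (NULL, NULL, NULL, NULL)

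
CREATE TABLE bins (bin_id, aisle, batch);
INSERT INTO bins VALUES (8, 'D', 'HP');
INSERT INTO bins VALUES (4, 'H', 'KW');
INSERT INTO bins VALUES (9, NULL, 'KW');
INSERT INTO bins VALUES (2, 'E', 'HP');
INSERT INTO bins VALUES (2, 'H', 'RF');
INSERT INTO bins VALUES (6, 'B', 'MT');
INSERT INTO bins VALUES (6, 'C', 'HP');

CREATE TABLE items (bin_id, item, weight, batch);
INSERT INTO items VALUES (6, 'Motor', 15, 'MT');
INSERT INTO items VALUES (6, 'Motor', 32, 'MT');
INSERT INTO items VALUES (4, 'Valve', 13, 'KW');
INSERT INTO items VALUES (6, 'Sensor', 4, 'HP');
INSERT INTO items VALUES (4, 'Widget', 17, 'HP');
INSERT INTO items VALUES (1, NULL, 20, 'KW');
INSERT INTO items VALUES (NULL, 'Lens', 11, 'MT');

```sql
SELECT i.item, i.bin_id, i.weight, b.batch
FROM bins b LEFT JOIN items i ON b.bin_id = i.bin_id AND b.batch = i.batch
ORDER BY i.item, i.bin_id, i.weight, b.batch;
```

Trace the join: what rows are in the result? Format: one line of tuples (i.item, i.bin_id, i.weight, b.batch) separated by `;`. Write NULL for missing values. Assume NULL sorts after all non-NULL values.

(Motor, 6, 15, MT); (Motor, 6, 32, MT); (Sensor, 6, 4, HP); (Valve, 4, 13, KW); (NULL, NULL, NULL, HP); (NULL, NULL, NULL, HP); (NULL, NULL, NULL, KW); (NULL, NULL, NULL, RF)

LEFT JOIN keeps every row from `bins`; unmatched rows get NULL for `items`'s columns.
Matching on b.bin_id = i.bin_id AND b.batch = i.batch. A NULL in a compared column never satisfies the condition.
Matched pairs: 4; unmatched b rows kept: 4.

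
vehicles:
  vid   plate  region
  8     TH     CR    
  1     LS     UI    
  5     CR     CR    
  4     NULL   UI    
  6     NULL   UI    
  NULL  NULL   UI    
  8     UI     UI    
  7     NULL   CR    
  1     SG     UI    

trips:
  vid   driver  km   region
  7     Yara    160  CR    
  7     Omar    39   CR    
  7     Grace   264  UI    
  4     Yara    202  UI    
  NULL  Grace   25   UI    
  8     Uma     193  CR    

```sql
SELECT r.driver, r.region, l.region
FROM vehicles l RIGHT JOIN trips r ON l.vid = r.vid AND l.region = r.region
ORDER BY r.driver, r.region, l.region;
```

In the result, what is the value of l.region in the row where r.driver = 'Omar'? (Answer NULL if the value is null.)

CR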